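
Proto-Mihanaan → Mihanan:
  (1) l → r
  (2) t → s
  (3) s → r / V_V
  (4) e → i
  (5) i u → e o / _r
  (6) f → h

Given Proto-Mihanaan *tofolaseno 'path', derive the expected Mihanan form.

sohorarino

Mihanan: start from *tofolaseno.
  rule 1 (unconditioned shift): tofolaseno → toforaseno
  rule 2 (unconditioned shift): toforaseno → soforaseno
  rule 3 (rhotacism): soforaseno → soforareno
  rule 4 (vowel merger): soforareno → soforarino
  rule 5: no change — soforarino
  rule 6 (unconditioned shift): soforarino → sohorarino
  ⇒ Mihanan sohorarino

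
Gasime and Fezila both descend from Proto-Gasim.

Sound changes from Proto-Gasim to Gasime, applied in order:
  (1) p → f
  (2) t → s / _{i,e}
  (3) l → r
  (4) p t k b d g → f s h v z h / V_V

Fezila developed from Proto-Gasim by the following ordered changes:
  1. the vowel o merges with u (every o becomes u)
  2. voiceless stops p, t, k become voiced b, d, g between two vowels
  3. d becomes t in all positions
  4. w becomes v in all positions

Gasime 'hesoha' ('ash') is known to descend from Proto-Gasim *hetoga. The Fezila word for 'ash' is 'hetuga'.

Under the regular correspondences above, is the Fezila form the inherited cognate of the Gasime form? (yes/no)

yes

Derive the expected Fezila reflex of *hetoga:
Fezila: *hetoga
  hetoga → hetuga   [vowel merger]
  hetuga → heduga   [intervocalic voicing]
  heduga → hetuga   [unconditioned shift]
  hetuga (rule 4 does not apply)
  giving Fezila hetuga.
Fezila 'hetuga' matches the regular reflex exactly, so the pair is cognate.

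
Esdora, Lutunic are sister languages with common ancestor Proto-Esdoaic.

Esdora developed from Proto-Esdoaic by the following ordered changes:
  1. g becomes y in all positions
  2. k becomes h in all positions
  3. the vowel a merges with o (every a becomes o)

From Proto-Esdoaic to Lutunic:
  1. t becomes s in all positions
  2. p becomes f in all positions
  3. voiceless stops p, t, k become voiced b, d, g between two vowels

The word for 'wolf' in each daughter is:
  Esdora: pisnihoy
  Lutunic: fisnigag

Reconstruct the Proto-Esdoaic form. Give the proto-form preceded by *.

Position 7: Esdora has o, Lutunic has a. Lutunic preserves a here (none of its changes turn any other segment into a), so the proto-segment is *a.
Position 8: Esdora has y, Lutunic has g. Taking the neighbouring segments as reconstructed: Esdora y could go back to *g or *y; Lutunic g can only go back to *g — the one source consistent with every daughter is *g.
Position 6: Esdora has h, Lutunic has g. Taking the neighbouring segments as reconstructed: Esdora h could go back to *k or *h; Lutunic g could go back to *k or *g — the one source consistent with every daughter is *k.
This points to *pisnikag. Verify forward in each daughter:
Esdora: start from *pisnikag.
  rule 1 (unconditioned shift): pisnikag → pisnikay
  rule 2 (unconditioned shift): pisnikay → pisnihay
  rule 3 (vowel merger): pisnihay → pisnihoy
  ⇒ Esdora pisnihoy
Lutunic: start from *pisnikag.
  rule 1: no change — pisnikag
  rule 2 (unconditioned shift): pisnikag → fisnikag
  rule 3 (intervocalic voicing): fisnikag → fisnigag
  ⇒ Lutunic fisnigag
*pisnikag is the unique common source.

*pisnikag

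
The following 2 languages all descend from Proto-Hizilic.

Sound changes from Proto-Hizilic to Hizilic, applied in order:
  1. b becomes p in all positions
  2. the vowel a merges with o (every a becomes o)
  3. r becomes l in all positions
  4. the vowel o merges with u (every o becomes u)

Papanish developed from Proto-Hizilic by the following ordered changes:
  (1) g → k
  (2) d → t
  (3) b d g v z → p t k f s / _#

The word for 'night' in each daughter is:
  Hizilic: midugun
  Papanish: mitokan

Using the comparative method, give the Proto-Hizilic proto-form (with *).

Position 5: Hizilic has g, Papanish has k. Hizilic preserves g here (none of its changes turn any other segment into g), so the proto-segment is *g.
Position 6: Hizilic has u, Papanish has a. Papanish preserves a here (none of its changes turn any other segment into a), so the proto-segment is *a.
Position 4: Hizilic has u, Papanish has o. Papanish preserves o here (none of its changes turn any other segment into o), so the proto-segment is *o.
This points to *midogan. Verify forward in each daughter:
Hizilic: *midogan
  midogan (rule 1 does not apply)
  midogan → midogon   [vowel merger]
  midogon (rule 3 does not apply)
  midogon → midugun   [vowel merger]
  giving Hizilic midugun.
Papanish: *midogan
  midogan → midokan   [unconditioned shift]
  midokan → mitokan   [unconditioned shift]
  mitokan (rule 3 does not apply)
  giving Papanish mitokan.
No other proto-form is consistent with every reflex, so the reconstruction is *midogan.

*midogan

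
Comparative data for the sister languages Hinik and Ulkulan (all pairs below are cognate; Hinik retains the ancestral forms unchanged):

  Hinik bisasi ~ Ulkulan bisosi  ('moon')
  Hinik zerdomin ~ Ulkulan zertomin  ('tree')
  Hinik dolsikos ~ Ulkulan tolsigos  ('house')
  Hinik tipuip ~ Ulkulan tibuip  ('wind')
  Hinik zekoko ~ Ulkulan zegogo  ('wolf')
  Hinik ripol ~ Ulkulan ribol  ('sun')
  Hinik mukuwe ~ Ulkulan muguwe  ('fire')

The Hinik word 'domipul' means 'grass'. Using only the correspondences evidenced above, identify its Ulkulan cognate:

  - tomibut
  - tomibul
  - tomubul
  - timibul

dolsikos ~ tolsigos — Hinik d corresponds to Ulkulan t word-initially before a back vowel.
tipuip ~ tibuip — Hinik p corresponds to Ulkulan b between vowels (before a back vowel).
Applying these to Hinik 'domipul':
  domipul → tomipul   (d→t word-initially before a back vowel)
  tomipul → tomibul   (p→b between vowels (before a back vowel))
So the Ulkulan cognate is 'tomibul'.

tomibul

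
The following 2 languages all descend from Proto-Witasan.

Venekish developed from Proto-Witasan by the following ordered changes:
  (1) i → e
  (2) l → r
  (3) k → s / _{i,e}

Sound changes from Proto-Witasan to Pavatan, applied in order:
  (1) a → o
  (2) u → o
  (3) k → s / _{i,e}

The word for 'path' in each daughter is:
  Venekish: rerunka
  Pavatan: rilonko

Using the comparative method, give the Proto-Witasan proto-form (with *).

Position 7: Venekish has a, Pavatan has o. Venekish preserves a here (none of its changes turn any other segment into a), so the proto-segment is *a.
Position 3: Venekish has r, Pavatan has l. Pavatan preserves l here (none of its changes turn any other segment into l), so the proto-segment is *l.
Position 4: Venekish has u, Pavatan has o. Venekish preserves u here (none of its changes turn any other segment into u), so the proto-segment is *u.
Continuing position by position gives *rilunka; check it forward:
Venekish: start from *rilunka.
  rule 1 (vowel merger): rilunka → relunka
  rule 2 (unconditioned shift): relunka → rerunka
  rule 3: no change — rerunka
  ⇒ Venekish rerunka
Pavatan: *rilunka > rilunko > rilonko  (by vowel merger, vowel merger)
No other proto-form is consistent with every reflex, so the reconstruction is *rilunka.

*rilunka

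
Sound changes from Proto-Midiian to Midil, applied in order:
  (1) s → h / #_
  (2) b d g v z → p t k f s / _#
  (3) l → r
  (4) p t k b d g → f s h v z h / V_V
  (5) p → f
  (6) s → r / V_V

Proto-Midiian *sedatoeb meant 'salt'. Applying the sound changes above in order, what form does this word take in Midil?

Midil: *sedatoeb
  sedatoeb → hedatoeb   [debuccalisation]
  hedatoeb → hedatoep   [final devoicing]
  hedatoep (rule 3 does not apply)
  hedatoep → hezasoep   [intervocalic lenition]
  hezasoep → hezasoef   [unconditioned shift]
  hezasoef → hezaroef   [rhotacism]
  giving Midil hezaroef.

hezaroef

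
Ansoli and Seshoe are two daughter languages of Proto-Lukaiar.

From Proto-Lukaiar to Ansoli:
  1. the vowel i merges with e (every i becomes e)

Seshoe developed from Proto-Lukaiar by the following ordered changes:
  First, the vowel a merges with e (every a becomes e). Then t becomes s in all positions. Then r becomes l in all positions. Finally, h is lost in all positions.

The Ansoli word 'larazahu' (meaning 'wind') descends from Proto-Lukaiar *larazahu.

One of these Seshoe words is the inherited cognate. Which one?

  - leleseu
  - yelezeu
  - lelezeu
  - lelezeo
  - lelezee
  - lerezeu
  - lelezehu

lelezeu

Seshoe: *larazahu
  larazahu → lerezehu   [vowel merger]
  lerezehu (rule 2 does not apply)
  lerezehu → lelezehu   [unconditioned shift]
  lelezehu → lelezeu   [h-loss]
  giving Seshoe lelezeu.
Among the options, 'lelezeu' alone shows every Seshoe change applied in order.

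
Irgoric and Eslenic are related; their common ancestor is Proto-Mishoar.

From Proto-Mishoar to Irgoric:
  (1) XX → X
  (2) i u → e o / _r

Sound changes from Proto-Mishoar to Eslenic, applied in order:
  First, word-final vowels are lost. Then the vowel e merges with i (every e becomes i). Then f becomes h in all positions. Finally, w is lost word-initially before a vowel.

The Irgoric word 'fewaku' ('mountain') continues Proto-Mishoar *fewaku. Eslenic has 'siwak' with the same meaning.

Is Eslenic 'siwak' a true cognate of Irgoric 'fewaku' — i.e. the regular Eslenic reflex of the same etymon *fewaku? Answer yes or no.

Derive the expected Eslenic reflex of *fewaku:
Eslenic: *fewaku > fewak > fiwak > hiwak  (by apocope, vowel merger, unconditioned shift)
The regular Eslenic reflex would be 'hiwak', but the attested form is 'siwak'. The correspondence is irregular, so they are not cognates (the Eslenic form has a different source).

no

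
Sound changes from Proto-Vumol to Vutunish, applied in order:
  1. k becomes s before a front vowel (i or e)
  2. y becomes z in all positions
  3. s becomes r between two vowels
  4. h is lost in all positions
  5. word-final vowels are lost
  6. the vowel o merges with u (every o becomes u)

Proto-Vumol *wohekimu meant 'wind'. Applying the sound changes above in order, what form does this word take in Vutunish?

Vutunish: *wohekimu
  wohekimu → wohesimu   [palatalisation]
  wohesimu (rule 2 does not apply)
  wohesimu → woherimu   [rhotacism]
  woherimu → woerimu   [h-loss]
  woerimu → woerim   [apocope]
  woerim → wuerim   [vowel merger]
  giving Vutunish wuerim.

wuerim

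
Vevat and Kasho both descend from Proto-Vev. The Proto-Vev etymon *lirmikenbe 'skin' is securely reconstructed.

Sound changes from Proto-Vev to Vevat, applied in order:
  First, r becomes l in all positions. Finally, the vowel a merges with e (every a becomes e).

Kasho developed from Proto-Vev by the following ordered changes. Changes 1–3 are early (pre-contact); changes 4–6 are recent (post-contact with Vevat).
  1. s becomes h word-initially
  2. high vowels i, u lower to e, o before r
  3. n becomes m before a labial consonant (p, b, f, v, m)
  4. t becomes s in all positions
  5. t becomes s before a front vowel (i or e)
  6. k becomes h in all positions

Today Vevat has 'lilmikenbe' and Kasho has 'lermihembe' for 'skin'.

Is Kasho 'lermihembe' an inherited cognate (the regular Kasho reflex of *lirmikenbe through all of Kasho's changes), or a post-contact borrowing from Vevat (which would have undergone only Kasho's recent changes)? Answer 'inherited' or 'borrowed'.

If inherited, *lirmikenbe would pass through all of Kasho's changes:
Kasho: *lirmikenbe > lermikenbe > lermikembe > lermihembe  (by pre-rhotic lowering, nasal place assimilation, unconditioned shift)
If borrowed from Vevat 'lilmikenbe' after the early changes, it would undergo only the recent ones:
  rule 4 (unconditioned shift): no change (lilmikenbe)
  rule 5 (palatalisation): no change (lilmikenbe)
  rule 6 (unconditioned shift): lilmikenbe → lilmihenbe
  ⇒ as a loan: lilmihenbe
Kasho 'lermihembe' matches the inherited outcome exactly, so it is an inherited cognate, not a loan.

inherited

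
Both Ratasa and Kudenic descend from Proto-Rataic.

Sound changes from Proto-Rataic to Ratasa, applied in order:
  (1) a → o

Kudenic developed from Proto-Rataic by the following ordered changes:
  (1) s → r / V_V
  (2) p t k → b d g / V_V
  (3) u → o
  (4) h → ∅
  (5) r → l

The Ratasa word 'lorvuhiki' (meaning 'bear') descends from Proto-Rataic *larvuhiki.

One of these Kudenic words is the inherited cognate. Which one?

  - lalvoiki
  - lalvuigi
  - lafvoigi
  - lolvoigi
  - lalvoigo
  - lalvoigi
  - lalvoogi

lalvoigi

Kudenic: start from *larvuhiki.
  rule 1: no change — larvuhiki
  rule 2 (intervocalic voicing): larvuhiki → larvuhigi
  rule 3 (vowel merger): larvuhigi → larvohigi
  rule 4 (h-loss): larvohigi → larvoigi
  rule 5 (unconditioned shift): larvoigi → lalvoigi
  ⇒ Kudenic lalvoigi
The other candidates each miss or misapply at least one Kudenic change.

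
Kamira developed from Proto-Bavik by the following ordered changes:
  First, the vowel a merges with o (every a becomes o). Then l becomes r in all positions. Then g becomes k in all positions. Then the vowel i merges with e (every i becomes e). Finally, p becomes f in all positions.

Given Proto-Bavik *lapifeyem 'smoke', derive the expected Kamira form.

rofefeyem

Kamira: *lapifeyem
  lapifeyem → lopifeyem   [vowel merger]
  lopifeyem → ropifeyem   [unconditioned shift]
  ropifeyem (rule 3 does not apply)
  ropifeyem → ropefeyem   [vowel merger]
  ropefeyem → rofefeyem   [unconditioned shift]
  giving Kamira rofefeyem.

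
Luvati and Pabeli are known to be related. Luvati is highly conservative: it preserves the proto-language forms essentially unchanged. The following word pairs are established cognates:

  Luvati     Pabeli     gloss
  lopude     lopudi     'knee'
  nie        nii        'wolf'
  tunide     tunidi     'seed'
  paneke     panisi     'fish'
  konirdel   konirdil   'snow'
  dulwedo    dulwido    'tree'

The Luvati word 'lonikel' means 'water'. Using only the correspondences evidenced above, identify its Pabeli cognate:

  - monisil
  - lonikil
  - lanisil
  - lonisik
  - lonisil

lonisil

paneke ~ panisi — Luvati k corresponds to Pabeli s between vowels (before a front vowel).
paneke ~ panisi, konirdel ~ konirdil — Luvati e corresponds to Pabeli i after a consonant, before a consonant other than r, m, n, p, b, f, v.
Applying these to Luvati 'lonikel':
  lonikel → lonisel   (k→s between vowels (before a front vowel))
  lonisel → lonisil   (e→i after a consonant, before a consonant other than r, m, n, p, b, f, v)
So the Pabeli cognate is 'lonisil'.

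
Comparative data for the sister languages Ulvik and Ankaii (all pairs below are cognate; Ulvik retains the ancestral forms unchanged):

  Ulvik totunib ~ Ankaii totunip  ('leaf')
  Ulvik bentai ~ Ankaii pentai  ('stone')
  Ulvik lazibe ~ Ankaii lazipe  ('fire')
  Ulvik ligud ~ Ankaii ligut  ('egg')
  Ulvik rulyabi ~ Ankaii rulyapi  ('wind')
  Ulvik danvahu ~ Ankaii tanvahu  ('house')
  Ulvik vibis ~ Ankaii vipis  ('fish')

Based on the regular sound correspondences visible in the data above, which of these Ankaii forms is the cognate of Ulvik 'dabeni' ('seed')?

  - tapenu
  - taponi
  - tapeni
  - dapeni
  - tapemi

tapeni

danvahu ~ tanvahu — Ulvik d corresponds to Ankaii t word-initially before a back vowel.
lazibe ~ lazipe — Ulvik b corresponds to Ankaii p between vowels (before a front vowel).
Applying these to Ulvik 'dabeni':
  dabeni → tabeni   (d→t word-initially before a back vowel)
  tabeni → tapeni   (b→p between vowels (before a front vowel))
So the Ankaii cognate is 'tapeni'.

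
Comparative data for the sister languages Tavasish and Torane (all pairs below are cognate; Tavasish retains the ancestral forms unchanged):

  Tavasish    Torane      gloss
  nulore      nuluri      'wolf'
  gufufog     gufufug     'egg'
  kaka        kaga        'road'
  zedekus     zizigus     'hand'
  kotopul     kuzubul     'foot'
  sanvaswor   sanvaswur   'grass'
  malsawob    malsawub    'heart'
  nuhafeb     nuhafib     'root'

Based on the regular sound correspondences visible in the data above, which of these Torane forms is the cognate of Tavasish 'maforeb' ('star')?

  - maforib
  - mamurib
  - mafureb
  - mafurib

mafurib

nulore ~ nuluri, sanvaswor ~ sanvaswur — Tavasish o corresponds to Torane u after a consonant, before r.
nuhafeb ~ nuhafib — Tavasish e corresponds to Torane i after a consonant, before a labial obstruent.
Applying these to Tavasish 'maforeb':
  maforeb → mafureb   (o→u after a consonant, before r)
  mafureb → mafurib   (e→i after a consonant, before a labial obstruent)
So the Torane cognate is 'mafurib'.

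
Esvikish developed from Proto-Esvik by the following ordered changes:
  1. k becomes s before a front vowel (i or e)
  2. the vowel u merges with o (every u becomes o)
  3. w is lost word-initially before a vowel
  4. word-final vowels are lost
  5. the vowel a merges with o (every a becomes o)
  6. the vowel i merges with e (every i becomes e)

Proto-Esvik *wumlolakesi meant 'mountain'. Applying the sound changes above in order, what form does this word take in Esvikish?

omloloses

Esvikish: *wumlolakesi
  wumlolakesi → wumlolasesi   [palatalisation]
  wumlolasesi → womlolasesi   [vowel merger]
  womlolasesi → omlolasesi   [glide loss]
  omlolasesi → omlolases   [apocope]
  omlolases → omloloses   [vowel merger]
  omloloses (rule 6 does not apply)
  giving Esvikish omloloses.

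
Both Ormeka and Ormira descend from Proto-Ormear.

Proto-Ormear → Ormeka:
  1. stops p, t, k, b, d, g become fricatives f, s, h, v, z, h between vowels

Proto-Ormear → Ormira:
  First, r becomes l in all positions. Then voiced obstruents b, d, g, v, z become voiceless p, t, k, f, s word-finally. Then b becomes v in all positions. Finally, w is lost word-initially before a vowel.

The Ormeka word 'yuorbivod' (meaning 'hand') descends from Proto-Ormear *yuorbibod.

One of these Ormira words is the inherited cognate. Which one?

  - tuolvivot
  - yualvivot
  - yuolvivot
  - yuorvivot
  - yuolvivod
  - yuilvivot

Ormira: start from *yuorbibod.
  rule 1 (unconditioned shift): yuorbibod → yuolbibod
  rule 2 (final devoicing): yuolbibod → yuolbibot
  rule 3 (unconditioned shift): yuolbibot → yuolvivot
  rule 4: no change — yuolvivot
  ⇒ Ormira yuolvivot
Only 'yuolvivot' matches the regular Ormira development of *yuorbibod.

yuolvivot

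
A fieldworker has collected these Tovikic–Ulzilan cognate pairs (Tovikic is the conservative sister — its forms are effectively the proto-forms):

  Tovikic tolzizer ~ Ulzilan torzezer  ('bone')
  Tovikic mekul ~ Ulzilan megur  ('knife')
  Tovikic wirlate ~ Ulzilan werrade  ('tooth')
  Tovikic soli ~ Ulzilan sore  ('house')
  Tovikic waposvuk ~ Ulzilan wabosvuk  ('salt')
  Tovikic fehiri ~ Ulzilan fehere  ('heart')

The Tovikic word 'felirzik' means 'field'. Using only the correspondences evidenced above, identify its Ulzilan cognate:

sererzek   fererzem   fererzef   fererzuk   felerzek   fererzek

fererzek

soli ~ sore — Tovikic l corresponds to Ulzilan r between vowels (before a front vowel).
wirlate ~ werrade, fehiri ~ fehere — Tovikic i corresponds to Ulzilan e after a consonant, before r.
tolzizer ~ torzezer — Tovikic i corresponds to Ulzilan e after a consonant, before a consonant other than r, m, n, p, b, f, v.
Applying these to Tovikic 'felirzik':
  felirzik → ferirzik   (l→r between vowels (before a front vowel))
  ferirzik → fererzik   (i→e after a consonant, before r)
  fererzik → fererzek   (i→e after a consonant, before a consonant other than r, m, n, p, b, f, v)
So the Ulzilan cognate is 'fererzek'.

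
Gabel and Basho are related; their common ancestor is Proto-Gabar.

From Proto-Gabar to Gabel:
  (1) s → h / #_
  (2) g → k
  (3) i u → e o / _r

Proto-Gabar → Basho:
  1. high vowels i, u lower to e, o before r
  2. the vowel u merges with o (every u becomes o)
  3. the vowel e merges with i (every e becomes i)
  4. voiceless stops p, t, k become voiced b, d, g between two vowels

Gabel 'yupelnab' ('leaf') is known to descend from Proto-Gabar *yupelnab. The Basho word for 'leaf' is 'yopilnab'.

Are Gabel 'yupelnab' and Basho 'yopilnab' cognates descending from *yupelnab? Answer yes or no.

no

Derive the expected Basho reflex of *yupelnab:
Basho: *yupelnab
  yupelnab (rule 1 does not apply)
  yupelnab → yopelnab   [vowel merger]
  yopelnab → yopilnab   [vowel merger]
  yopilnab → yobilnab   [intervocalic voicing]
  giving Basho yobilnab.
The regular Basho reflex would be 'yobilnab', but the attested form is 'yopilnab'. The correspondence is irregular, so they are not cognates (the Basho form has a different source).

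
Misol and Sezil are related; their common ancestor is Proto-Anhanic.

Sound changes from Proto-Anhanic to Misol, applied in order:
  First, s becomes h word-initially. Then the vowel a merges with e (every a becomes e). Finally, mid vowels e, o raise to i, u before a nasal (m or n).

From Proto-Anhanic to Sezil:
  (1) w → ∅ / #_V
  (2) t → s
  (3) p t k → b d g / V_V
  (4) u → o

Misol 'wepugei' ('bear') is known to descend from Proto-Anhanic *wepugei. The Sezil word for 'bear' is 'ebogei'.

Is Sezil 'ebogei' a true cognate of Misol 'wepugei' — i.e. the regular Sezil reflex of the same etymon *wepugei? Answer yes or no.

Derive the expected Sezil reflex of *wepugei:
Sezil: *wepugei > epugei > ebugei > ebogei  (by glide loss, intervocalic voicing, vowel merger)
Sezil 'ebogei' matches the regular reflex exactly, so the pair is cognate.

yes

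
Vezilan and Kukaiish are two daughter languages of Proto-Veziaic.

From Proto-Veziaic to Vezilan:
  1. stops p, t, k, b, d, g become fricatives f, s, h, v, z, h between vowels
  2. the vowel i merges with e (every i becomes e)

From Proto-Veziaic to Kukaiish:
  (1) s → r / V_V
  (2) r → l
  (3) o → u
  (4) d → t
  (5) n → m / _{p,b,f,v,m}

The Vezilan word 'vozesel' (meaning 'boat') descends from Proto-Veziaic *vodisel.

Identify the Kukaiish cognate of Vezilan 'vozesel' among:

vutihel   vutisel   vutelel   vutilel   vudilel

vutilel

Kukaiish: *vodisel > vodirel > vodilel > vudilel > vutilel  (by rhotacism, unconditioned shift, vowel merger, unconditioned shift)
Only 'vutilel' matches the regular Kukaiish development of *vodisel.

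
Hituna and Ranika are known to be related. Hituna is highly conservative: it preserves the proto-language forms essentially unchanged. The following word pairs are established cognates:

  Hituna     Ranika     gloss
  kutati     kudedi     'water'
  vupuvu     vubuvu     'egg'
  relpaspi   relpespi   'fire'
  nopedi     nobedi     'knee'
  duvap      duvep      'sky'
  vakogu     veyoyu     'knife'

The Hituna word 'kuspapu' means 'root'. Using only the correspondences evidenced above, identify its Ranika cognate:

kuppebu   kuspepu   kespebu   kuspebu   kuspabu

kuspebu

duvap ~ duvep — Hituna a corresponds to Ranika e after a consonant, before a labial obstruent.
vupuvu ~ vubuvu — Hituna p corresponds to Ranika b between vowels (before a back vowel).
Applying these to Hituna 'kuspapu':
  kuspapu → kuspepu   (a→e after a consonant, before a labial obstruent)
  kuspepu → kuspebu   (p→b between vowels (before a back vowel))
So the Ranika cognate is 'kuspebu'.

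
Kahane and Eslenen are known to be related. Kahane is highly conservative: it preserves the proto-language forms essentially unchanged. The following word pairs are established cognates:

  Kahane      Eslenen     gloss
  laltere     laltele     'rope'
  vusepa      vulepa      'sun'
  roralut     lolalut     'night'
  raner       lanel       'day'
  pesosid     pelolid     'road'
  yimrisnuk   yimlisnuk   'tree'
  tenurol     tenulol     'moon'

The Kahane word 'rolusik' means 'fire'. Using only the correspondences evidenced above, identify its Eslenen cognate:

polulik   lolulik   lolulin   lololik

lolulik

roralut ~ lolalut — Kahane r corresponds to Eslenen l word-initially before a back vowel.
pesosid ~ pelolid — Kahane s corresponds to Eslenen l between vowels (before a front vowel).
Applying these to Kahane 'rolusik':
  rolusik → lolusik   (r→l word-initially before a back vowel)
  lolusik → lolulik   (s→l between vowels (before a front vowel))
So the Eslenen cognate is 'lolulik'.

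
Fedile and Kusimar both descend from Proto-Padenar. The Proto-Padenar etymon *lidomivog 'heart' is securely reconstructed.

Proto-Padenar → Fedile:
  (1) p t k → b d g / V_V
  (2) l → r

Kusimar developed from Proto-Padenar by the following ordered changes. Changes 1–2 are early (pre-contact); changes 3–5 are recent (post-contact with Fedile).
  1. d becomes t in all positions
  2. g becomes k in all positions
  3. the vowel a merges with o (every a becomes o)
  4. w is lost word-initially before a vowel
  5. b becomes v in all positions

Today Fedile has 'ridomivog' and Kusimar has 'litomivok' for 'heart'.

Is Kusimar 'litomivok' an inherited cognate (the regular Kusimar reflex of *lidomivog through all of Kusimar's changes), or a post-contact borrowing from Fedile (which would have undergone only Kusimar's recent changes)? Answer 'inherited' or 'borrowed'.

If inherited, *lidomivog would pass through all of Kusimar's changes:
Kusimar: *lidomivog > litomivog > litomivok  (by unconditioned shift, unconditioned shift)
If borrowed from Fedile 'ridomivog' after the early changes, it would undergo only the recent ones:
  rule 3 (vowel merger): no change (ridomivog)
  rule 4 (glide loss): no change (ridomivog)
  rule 5 (unconditioned shift): no change (ridomivog)
  ⇒ as a loan: ridomivog
Kusimar 'litomivok' matches the inherited outcome exactly, so it is an inherited cognate, not a loan.

inherited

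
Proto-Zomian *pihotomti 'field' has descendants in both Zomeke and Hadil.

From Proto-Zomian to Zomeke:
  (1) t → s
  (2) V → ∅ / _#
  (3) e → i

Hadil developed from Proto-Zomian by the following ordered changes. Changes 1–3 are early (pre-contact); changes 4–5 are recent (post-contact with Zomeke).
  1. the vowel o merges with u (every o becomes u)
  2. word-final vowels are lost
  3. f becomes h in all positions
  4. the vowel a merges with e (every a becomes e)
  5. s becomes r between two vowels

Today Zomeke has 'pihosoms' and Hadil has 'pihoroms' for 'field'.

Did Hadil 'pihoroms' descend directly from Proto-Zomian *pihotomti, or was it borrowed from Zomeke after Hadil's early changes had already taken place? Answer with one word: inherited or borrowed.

If inherited, *pihotomti would pass through all of Hadil's changes:
Hadil: *pihotomti
  pihotomti → pihutumti   [vowel merger]
  pihutumti → pihutumt   [apocope]
  pihutumt (rule 3 does not apply)
  pihutumt (rule 4 does not apply)
  pihutumt (rule 5 does not apply)
  giving Hadil pihutumt.
If borrowed from Zomeke 'pihosoms' after the early changes, it would undergo only the recent ones:
  rule 4 (vowel merger): no change (pihosoms)
  rule 5 (rhotacism): pihosoms → pihoroms
  ⇒ as a loan: pihoroms
Hadil 'pihoroms' matches the loan outcome 'pihoroms', not the inherited 'pihutumt' — it skipped the early Hadil changes, so it was borrowed from Zomeke.

borrowed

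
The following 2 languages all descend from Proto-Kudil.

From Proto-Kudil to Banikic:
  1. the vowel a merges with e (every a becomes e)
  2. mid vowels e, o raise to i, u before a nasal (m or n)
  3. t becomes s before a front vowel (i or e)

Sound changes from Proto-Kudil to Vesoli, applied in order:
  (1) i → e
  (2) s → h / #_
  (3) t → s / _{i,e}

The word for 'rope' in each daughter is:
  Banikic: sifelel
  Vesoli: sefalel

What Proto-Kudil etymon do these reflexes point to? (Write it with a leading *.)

Position 2: Banikic has i, Vesoli has e. Taking the neighbouring segments as reconstructed: Banikic i can only go back to *i; Vesoli e could go back to *e or *i — the one source consistent with every daughter is *i.
Position 1: Banikic has s, Vesoli has s. Taking the neighbouring segments as reconstructed: Banikic s could go back to *t or *s; Vesoli s can only go back to *t — the one source consistent with every daughter is *t.
Verify the candidate proto-form against each daughter:
Banikic: *tifalel
  tifalel → tifelel   [vowel merger]
  tifelel (rule 2 does not apply)
  tifelel → sifelel   [palatalisation]
  giving Banikic sifelel.
Vesoli: *tifalel > tefalel > sefalel  (by vowel merger, palatalisation)
No other proto-form is consistent with every reflex, so the reconstruction is *tifalel.

*tifalel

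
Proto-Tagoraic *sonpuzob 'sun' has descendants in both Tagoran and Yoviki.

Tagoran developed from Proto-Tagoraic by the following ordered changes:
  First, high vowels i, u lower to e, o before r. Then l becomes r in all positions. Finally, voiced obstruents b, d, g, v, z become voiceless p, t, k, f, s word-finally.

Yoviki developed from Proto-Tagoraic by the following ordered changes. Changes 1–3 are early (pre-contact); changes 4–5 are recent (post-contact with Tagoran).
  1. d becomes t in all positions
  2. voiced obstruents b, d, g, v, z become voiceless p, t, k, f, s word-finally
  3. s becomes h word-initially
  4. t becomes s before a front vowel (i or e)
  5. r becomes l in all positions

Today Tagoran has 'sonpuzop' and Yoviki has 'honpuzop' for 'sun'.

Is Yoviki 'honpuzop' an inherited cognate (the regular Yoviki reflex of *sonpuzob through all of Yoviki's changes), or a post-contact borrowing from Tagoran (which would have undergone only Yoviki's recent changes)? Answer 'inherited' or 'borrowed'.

inherited

If inherited, *sonpuzob would pass through all of Yoviki's changes:
Yoviki: *sonpuzob > sonpuzop > honpuzop  (by final devoicing, debuccalisation)
If borrowed from Tagoran 'sonpuzop' after the early changes, it would undergo only the recent ones:
  rule 4 (palatalisation): no change (sonpuzop)
  rule 5 (unconditioned shift): no change (sonpuzop)
  ⇒ as a loan: sonpuzop
Yoviki 'honpuzop' matches the inherited outcome exactly, so it is an inherited cognate, not a loan.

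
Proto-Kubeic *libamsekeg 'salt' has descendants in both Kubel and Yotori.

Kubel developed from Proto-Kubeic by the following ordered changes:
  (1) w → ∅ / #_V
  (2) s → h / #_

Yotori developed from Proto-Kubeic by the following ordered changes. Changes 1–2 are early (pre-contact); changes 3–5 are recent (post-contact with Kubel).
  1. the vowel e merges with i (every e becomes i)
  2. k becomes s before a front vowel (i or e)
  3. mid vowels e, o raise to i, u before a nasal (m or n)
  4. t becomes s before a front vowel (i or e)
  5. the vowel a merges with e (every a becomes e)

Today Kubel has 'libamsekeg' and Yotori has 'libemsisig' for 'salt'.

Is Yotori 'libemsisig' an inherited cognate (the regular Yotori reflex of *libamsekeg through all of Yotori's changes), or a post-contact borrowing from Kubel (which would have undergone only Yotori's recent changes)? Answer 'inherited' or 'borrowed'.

If inherited, *libamsekeg would pass through all of Yotori's changes:
Yotori: *libamsekeg
  libamsekeg → libamsikig   [vowel merger]
  libamsikig → libamsisig   [palatalisation]
  libamsisig (rule 3 does not apply)
  libamsisig (rule 4 does not apply)
  libamsisig → libemsisig   [vowel merger]
  giving Yotori libemsisig.
If borrowed from Kubel 'libamsekeg' after the early changes, it would undergo only the recent ones:
  rule 3 (pre-nasal raising): no change (libamsekeg)
  rule 4 (palatalisation): no change (libamsekeg)
  rule 5 (vowel merger): libamsekeg → libemsekeg
  ⇒ as a loan: libemsekeg
Yotori 'libemsisig' matches the inherited outcome exactly, so it is an inherited cognate, not a loan.

inherited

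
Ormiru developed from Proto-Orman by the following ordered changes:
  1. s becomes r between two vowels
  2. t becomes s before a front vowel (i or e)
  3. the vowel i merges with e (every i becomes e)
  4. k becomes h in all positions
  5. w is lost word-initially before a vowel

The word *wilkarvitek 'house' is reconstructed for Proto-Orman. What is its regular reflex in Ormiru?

elharveseh

Ormiru: *wilkarvitek
  wilkarvitek (rule 1 does not apply)
  wilkarvitek → wilkarvisek   [palatalisation]
  wilkarvisek → welkarvesek   [vowel merger]
  welkarvesek → welharveseh   [unconditioned shift]
  welharveseh → elharveseh   [glide loss]
  giving Ormiru elharveseh.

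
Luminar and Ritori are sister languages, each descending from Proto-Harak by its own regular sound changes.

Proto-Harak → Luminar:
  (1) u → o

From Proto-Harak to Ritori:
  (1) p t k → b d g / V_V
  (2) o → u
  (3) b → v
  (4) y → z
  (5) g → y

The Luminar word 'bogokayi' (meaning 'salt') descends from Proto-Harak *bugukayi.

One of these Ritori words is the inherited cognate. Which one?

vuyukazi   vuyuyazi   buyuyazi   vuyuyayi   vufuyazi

Ritori: *bugukayi
  bugukayi → bugugayi   [intervocalic voicing]
  bugugayi (rule 2 does not apply)
  bugugayi → vugugayi   [unconditioned shift]
  vugugayi → vugugazi   [unconditioned shift]
  vugugazi → vuyuyazi   [unconditioned shift]
  giving Ritori vuyuyazi.
Among the options, 'vuyuyazi' alone shows every Ritori change applied in order.

vuyuyazi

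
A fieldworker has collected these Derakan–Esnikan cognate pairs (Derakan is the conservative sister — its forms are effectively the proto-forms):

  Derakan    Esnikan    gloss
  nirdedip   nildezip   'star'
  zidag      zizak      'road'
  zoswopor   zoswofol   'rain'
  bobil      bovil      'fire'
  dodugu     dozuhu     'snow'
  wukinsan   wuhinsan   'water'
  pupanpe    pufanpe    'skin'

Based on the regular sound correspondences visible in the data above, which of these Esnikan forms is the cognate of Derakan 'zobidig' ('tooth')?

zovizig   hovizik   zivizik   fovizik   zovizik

zovizik

bobil ~ bovil — Derakan b corresponds to Esnikan v between vowels (before a front vowel).
nirdedip ~ nildezip — Derakan d corresponds to Esnikan z between vowels (before a front vowel).
zidag ~ zizak — Derakan g corresponds to Esnikan k word-finally.
Applying these to Derakan 'zobidig':
  zobidig → zovidig   (b→v between vowels (before a front vowel))
  zovidig → zovizig   (d→z between vowels (before a front vowel))
  zovizig → zovizik   (g→k word-finally)
So the Esnikan cognate is 'zovizik'.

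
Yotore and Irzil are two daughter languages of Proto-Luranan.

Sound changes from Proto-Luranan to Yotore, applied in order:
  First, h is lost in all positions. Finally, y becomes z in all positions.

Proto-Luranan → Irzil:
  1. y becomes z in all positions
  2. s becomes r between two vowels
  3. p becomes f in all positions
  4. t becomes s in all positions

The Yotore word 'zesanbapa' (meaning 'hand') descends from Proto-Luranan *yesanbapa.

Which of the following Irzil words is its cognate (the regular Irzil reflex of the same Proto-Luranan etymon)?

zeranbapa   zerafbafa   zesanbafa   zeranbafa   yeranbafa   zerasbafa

Irzil: *yesanbapa
  yesanbapa → zesanbapa   [unconditioned shift]
  zesanbapa → zeranbapa   [rhotacism]
  zeranbapa → zeranbafa   [unconditioned shift]
  zeranbafa (rule 4 does not apply)
  giving Irzil zeranbafa.
Only 'zeranbafa' matches the regular Irzil development of *yesanbapa.

zeranbafa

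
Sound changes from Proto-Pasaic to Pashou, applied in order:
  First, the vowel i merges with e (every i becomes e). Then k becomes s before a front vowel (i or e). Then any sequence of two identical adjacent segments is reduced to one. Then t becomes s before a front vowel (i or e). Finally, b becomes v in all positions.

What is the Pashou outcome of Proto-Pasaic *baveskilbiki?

Pashou: start from *baveskilbiki.
  rule 1 (vowel merger): baveskilbiki → baveskelbeke
  rule 2 (palatalisation): baveskelbeke → bavesselbese
  rule 3 (degemination): bavesselbese → baveselbese
  rule 4: no change — baveselbese
  rule 5 (unconditioned shift): baveselbese → vaveselvese
  ⇒ Pashou vaveselvese

vaveselvese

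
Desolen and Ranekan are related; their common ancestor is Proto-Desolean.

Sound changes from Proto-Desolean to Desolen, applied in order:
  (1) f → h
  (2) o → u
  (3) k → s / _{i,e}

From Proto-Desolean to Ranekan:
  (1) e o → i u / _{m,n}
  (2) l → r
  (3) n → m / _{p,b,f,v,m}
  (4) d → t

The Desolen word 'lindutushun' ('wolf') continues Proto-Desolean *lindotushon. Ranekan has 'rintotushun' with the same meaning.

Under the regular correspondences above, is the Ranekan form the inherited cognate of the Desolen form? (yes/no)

yes

Derive the expected Ranekan reflex of *lindotushon:
Ranekan: *lindotushon
  lindotushon → lindotushun   [pre-nasal raising]
  lindotushun → rindotushun   [unconditioned shift]
  rindotushun (rule 3 does not apply)
  rindotushun → rintotushun   [unconditioned shift]
  giving Ranekan rintotushun.
Ranekan 'rintotushun' matches the regular reflex exactly, so the pair is cognate.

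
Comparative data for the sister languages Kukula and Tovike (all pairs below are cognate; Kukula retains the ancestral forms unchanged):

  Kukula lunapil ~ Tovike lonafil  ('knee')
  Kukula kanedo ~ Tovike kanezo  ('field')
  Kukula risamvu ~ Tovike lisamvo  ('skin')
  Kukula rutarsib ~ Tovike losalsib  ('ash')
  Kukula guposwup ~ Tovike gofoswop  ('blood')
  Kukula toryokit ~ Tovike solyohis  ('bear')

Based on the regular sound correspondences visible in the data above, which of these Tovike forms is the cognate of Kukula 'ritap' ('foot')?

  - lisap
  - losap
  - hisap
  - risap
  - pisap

risamvu ~ lisamvo — Kukula r corresponds to Tovike l word-initially before a front vowel.
rutarsib ~ losalsib — Kukula t corresponds to Tovike s between vowels (before a back vowel).
Applying these to Kukula 'ritap':
  ritap → litap   (r→l word-initially before a front vowel)
  litap → lisap   (t→s between vowels (before a back vowel))
So the Tovike cognate is 'lisap'.

lisap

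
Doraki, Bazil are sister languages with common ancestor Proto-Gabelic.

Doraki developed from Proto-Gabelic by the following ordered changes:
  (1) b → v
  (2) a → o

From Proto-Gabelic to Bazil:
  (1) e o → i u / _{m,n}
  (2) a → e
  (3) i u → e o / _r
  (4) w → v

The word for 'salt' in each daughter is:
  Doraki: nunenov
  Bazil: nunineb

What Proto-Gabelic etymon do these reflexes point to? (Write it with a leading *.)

Position 4: Doraki has e, Bazil has i. Doraki preserves e here (none of its changes turn any other segment into e), so the proto-segment is *e.
Position 7: Doraki has v, Bazil has b. Bazil preserves b here (none of its changes turn any other segment into b), so the proto-segment is *b.
This points to *nunenab. Verify forward in each daughter:
Doraki: start from *nunenab.
  rule 1 (unconditioned shift): nunenab → nunenav
  rule 2 (vowel merger): nunenav → nunenov
  ⇒ Doraki nunenov
Bazil: start from *nunenab.
  rule 1 (pre-nasal raising): nunenab → nuninab
  rule 2 (vowel merger): nuninab → nunineb
  rule 3: no change — nunineb
  rule 4: no change — nunineb
  ⇒ Bazil nunineb
*nunenab is the unique common source.

*nunenab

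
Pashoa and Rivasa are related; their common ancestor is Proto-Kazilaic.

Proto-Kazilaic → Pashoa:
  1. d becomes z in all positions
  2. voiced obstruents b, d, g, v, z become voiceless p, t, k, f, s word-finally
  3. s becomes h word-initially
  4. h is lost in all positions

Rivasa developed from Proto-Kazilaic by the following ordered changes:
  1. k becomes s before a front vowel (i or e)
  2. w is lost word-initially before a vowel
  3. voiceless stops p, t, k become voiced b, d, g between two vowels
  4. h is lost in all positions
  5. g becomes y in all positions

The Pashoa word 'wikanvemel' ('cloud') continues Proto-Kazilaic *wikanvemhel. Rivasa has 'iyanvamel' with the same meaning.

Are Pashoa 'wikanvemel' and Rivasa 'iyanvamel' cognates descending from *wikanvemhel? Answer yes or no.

no

Derive the expected Rivasa reflex of *wikanvemhel:
Rivasa: *wikanvemhel
  wikanvemhel (rule 1 does not apply)
  wikanvemhel → ikanvemhel   [glide loss]
  ikanvemhel → iganvemhel   [intervocalic voicing]
  iganvemhel → iganvemel   [h-loss]
  iganvemel → iyanvemel   [unconditioned shift]
  giving Rivasa iyanvemel.
The regular Rivasa reflex would be 'iyanvemel', but the attested form is 'iyanvamel'. The correspondence is irregular, so they are not cognates (the Rivasa form has a different source).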